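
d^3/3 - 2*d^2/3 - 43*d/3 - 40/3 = (d/3 + 1/3)*(d - 8)*(d + 5)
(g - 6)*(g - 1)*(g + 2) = g^3 - 5*g^2 - 8*g + 12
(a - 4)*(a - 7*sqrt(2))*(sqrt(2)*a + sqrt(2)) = sqrt(2)*a^3 - 14*a^2 - 3*sqrt(2)*a^2 - 4*sqrt(2)*a + 42*a + 56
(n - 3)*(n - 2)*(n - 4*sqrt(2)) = n^3 - 4*sqrt(2)*n^2 - 5*n^2 + 6*n + 20*sqrt(2)*n - 24*sqrt(2)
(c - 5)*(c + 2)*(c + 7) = c^3 + 4*c^2 - 31*c - 70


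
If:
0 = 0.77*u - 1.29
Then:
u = 1.68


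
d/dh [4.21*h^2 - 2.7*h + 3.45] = 8.42*h - 2.7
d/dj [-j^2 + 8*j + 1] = 8 - 2*j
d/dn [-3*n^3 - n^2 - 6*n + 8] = -9*n^2 - 2*n - 6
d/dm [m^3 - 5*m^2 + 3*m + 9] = 3*m^2 - 10*m + 3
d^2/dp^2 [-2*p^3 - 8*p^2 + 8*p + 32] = -12*p - 16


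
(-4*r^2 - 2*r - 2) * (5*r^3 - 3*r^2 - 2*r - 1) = -20*r^5 + 2*r^4 + 4*r^3 + 14*r^2 + 6*r + 2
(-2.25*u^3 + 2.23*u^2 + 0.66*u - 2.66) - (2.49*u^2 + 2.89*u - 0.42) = -2.25*u^3 - 0.26*u^2 - 2.23*u - 2.24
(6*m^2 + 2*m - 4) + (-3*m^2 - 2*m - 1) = 3*m^2 - 5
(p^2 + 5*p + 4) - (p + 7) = p^2 + 4*p - 3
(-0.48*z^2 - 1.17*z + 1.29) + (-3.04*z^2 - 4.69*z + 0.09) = -3.52*z^2 - 5.86*z + 1.38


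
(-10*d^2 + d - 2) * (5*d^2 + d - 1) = -50*d^4 - 5*d^3 + d^2 - 3*d + 2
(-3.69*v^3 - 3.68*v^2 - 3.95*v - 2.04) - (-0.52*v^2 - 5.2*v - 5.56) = -3.69*v^3 - 3.16*v^2 + 1.25*v + 3.52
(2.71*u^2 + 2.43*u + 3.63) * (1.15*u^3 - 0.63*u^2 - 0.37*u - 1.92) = 3.1165*u^5 + 1.0872*u^4 + 1.6409*u^3 - 8.3892*u^2 - 6.0087*u - 6.9696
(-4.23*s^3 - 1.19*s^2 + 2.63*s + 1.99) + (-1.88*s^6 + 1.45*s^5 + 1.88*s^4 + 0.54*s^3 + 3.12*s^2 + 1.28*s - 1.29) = -1.88*s^6 + 1.45*s^5 + 1.88*s^4 - 3.69*s^3 + 1.93*s^2 + 3.91*s + 0.7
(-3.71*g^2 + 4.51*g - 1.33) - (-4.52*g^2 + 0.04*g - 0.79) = 0.81*g^2 + 4.47*g - 0.54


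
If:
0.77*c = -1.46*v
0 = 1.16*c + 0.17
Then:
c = -0.15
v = 0.08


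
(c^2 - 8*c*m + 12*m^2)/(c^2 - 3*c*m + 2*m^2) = (c - 6*m)/(c - m)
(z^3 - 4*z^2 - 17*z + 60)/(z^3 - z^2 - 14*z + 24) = (z - 5)/(z - 2)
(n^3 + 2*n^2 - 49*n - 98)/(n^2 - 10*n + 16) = (n^3 + 2*n^2 - 49*n - 98)/(n^2 - 10*n + 16)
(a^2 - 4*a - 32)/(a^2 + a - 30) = (a^2 - 4*a - 32)/(a^2 + a - 30)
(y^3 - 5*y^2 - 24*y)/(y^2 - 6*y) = (y^2 - 5*y - 24)/(y - 6)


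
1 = 1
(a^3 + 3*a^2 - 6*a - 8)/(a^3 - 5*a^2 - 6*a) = (a^2 + 2*a - 8)/(a*(a - 6))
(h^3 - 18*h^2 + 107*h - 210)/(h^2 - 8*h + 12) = (h^2 - 12*h + 35)/(h - 2)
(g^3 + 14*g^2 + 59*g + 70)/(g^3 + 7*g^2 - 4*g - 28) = (g + 5)/(g - 2)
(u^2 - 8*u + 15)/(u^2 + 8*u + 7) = (u^2 - 8*u + 15)/(u^2 + 8*u + 7)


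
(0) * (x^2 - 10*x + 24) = 0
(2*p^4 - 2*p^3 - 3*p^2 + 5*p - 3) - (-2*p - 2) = 2*p^4 - 2*p^3 - 3*p^2 + 7*p - 1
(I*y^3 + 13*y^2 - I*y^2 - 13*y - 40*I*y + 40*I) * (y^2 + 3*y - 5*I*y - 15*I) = I*y^5 + 18*y^4 + 2*I*y^4 + 36*y^3 - 108*I*y^3 - 254*y^2 - 210*I*y^2 - 400*y + 315*I*y + 600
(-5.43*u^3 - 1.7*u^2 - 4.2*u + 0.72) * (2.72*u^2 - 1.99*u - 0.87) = -14.7696*u^5 + 6.1817*u^4 - 3.3169*u^3 + 11.7954*u^2 + 2.2212*u - 0.6264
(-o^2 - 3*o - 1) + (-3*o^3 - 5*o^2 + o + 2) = -3*o^3 - 6*o^2 - 2*o + 1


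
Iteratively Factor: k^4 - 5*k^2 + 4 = (k + 1)*(k^3 - k^2 - 4*k + 4) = (k - 2)*(k + 1)*(k^2 + k - 2) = (k - 2)*(k - 1)*(k + 1)*(k + 2)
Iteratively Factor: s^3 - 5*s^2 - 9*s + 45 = (s + 3)*(s^2 - 8*s + 15) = (s - 5)*(s + 3)*(s - 3)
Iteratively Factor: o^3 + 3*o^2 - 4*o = (o - 1)*(o^2 + 4*o) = o*(o - 1)*(o + 4)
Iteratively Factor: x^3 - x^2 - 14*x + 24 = (x + 4)*(x^2 - 5*x + 6) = (x - 2)*(x + 4)*(x - 3)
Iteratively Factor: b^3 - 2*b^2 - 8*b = (b - 4)*(b^2 + 2*b) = b*(b - 4)*(b + 2)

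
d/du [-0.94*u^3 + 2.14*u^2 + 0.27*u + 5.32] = -2.82*u^2 + 4.28*u + 0.27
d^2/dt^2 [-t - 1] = 0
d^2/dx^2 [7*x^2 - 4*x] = 14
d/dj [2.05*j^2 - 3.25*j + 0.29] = 4.1*j - 3.25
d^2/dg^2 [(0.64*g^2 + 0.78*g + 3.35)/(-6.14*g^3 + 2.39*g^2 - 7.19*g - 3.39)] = (-48.255488*g^6 - 176.434128*g^5 - 1277.323848*g^4 + 1011.019548*g^3 - 838.447278*g^2 + 725.856042*g - 377.334232)/(231.475544*g^9 - 270.306132*g^8 + 918.397254*g^7 - 263.309231*g^6 + 776.970795*g^5 + 585.372864*g^4 + 233.854847*g^3 + 443.35098*g^2 + 247.884597*g + 38.958219)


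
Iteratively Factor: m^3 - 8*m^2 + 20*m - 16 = (m - 4)*(m^2 - 4*m + 4) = (m - 4)*(m - 2)*(m - 2)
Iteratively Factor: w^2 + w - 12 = (w + 4)*(w - 3)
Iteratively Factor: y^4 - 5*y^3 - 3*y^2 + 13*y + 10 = (y - 2)*(y^3 - 3*y^2 - 9*y - 5) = (y - 2)*(y + 1)*(y^2 - 4*y - 5) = (y - 5)*(y - 2)*(y + 1)*(y + 1)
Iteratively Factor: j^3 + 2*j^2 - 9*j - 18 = (j + 2)*(j^2 - 9) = (j - 3)*(j + 2)*(j + 3)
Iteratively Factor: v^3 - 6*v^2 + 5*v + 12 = (v + 1)*(v^2 - 7*v + 12) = (v - 3)*(v + 1)*(v - 4)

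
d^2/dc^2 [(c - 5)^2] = 2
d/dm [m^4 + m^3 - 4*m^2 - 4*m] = 4*m^3 + 3*m^2 - 8*m - 4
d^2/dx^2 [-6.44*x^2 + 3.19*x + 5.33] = -12.8800000000000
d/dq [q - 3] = 1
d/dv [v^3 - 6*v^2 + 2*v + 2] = 3*v^2 - 12*v + 2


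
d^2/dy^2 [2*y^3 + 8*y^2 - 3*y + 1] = 12*y + 16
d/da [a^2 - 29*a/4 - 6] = 2*a - 29/4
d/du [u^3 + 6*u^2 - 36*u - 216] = 3*u^2 + 12*u - 36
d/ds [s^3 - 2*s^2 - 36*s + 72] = 3*s^2 - 4*s - 36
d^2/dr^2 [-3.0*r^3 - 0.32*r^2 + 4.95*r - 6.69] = -18.0*r - 0.64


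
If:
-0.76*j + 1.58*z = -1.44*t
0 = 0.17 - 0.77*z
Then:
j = 1.89473684210526*t + 0.458988380041012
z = 0.22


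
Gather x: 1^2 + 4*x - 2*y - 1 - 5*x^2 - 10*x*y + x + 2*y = -5*x^2 + x*(5 - 10*y)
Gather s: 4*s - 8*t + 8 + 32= 4*s - 8*t + 40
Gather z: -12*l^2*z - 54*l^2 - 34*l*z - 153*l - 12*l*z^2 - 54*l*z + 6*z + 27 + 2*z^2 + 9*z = -54*l^2 - 153*l + z^2*(2 - 12*l) + z*(-12*l^2 - 88*l + 15) + 27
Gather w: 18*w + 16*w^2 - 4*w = 16*w^2 + 14*w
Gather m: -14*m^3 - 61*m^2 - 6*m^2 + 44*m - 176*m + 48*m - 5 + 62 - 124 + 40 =-14*m^3 - 67*m^2 - 84*m - 27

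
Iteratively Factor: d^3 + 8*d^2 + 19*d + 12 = (d + 1)*(d^2 + 7*d + 12) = (d + 1)*(d + 3)*(d + 4)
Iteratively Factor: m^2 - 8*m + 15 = (m - 3)*(m - 5)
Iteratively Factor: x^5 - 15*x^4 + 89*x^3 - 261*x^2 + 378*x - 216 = (x - 3)*(x^4 - 12*x^3 + 53*x^2 - 102*x + 72) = (x - 3)^2*(x^3 - 9*x^2 + 26*x - 24) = (x - 3)^3*(x^2 - 6*x + 8) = (x - 4)*(x - 3)^3*(x - 2)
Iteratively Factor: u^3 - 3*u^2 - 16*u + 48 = (u - 4)*(u^2 + u - 12) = (u - 4)*(u + 4)*(u - 3)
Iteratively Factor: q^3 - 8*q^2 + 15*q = (q - 3)*(q^2 - 5*q) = q*(q - 3)*(q - 5)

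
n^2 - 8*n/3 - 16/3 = (n - 4)*(n + 4/3)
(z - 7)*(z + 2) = z^2 - 5*z - 14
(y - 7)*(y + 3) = y^2 - 4*y - 21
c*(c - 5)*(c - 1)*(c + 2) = c^4 - 4*c^3 - 7*c^2 + 10*c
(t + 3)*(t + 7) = t^2 + 10*t + 21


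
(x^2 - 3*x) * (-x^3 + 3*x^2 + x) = -x^5 + 6*x^4 - 8*x^3 - 3*x^2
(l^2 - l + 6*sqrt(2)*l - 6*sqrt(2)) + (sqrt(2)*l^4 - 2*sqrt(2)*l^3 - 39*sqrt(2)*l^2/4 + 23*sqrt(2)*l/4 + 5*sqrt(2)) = sqrt(2)*l^4 - 2*sqrt(2)*l^3 - 39*sqrt(2)*l^2/4 + l^2 - l + 47*sqrt(2)*l/4 - sqrt(2)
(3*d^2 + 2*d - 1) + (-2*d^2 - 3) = d^2 + 2*d - 4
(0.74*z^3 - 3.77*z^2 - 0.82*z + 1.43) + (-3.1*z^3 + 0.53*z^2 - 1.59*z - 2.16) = -2.36*z^3 - 3.24*z^2 - 2.41*z - 0.73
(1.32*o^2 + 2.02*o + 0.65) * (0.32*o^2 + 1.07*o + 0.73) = 0.4224*o^4 + 2.0588*o^3 + 3.333*o^2 + 2.1701*o + 0.4745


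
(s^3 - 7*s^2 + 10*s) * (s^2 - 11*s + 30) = s^5 - 18*s^4 + 117*s^3 - 320*s^2 + 300*s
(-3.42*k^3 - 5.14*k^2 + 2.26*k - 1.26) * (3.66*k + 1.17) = -12.5172*k^4 - 22.8138*k^3 + 2.2578*k^2 - 1.9674*k - 1.4742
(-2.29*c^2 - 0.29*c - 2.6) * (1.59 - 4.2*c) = 9.618*c^3 - 2.4231*c^2 + 10.4589*c - 4.134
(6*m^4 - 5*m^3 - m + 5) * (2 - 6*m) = -36*m^5 + 42*m^4 - 10*m^3 + 6*m^2 - 32*m + 10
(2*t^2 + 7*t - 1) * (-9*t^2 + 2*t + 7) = -18*t^4 - 59*t^3 + 37*t^2 + 47*t - 7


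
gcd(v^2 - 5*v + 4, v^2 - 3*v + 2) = v - 1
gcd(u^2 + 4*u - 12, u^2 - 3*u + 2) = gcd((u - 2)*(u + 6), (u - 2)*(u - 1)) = u - 2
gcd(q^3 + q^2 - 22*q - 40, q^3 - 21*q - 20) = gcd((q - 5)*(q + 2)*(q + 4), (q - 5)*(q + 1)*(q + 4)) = q^2 - q - 20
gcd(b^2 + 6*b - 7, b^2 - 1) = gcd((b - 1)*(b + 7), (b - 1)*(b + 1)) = b - 1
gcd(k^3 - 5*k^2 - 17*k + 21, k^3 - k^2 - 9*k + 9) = k^2 + 2*k - 3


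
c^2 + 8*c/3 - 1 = (c - 1/3)*(c + 3)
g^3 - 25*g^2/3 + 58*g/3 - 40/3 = (g - 5)*(g - 2)*(g - 4/3)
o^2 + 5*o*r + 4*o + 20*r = (o + 4)*(o + 5*r)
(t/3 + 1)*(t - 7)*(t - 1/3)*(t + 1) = t^4/3 - 10*t^3/9 - 8*t^2 - 38*t/9 + 7/3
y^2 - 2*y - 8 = (y - 4)*(y + 2)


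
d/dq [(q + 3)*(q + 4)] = 2*q + 7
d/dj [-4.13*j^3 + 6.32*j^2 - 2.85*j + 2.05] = -12.39*j^2 + 12.64*j - 2.85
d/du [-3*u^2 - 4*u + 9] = -6*u - 4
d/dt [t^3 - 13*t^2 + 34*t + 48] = 3*t^2 - 26*t + 34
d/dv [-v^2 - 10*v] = -2*v - 10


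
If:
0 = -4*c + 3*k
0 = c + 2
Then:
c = -2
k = -8/3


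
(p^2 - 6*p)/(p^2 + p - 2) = p*(p - 6)/(p^2 + p - 2)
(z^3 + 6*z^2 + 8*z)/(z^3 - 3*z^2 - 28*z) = (z + 2)/(z - 7)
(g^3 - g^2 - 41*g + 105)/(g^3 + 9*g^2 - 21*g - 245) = (g - 3)/(g + 7)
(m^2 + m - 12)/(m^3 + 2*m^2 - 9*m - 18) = (m + 4)/(m^2 + 5*m + 6)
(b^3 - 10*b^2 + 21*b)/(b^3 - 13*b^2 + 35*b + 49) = b*(b - 3)/(b^2 - 6*b - 7)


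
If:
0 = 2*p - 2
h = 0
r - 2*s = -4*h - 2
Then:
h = 0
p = 1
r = 2*s - 2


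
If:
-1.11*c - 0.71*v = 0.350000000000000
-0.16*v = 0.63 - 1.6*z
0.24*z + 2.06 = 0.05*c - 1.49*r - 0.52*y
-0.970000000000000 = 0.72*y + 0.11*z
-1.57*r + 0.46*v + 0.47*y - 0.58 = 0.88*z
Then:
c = -0.43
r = -0.97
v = 0.17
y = -1.41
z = 0.41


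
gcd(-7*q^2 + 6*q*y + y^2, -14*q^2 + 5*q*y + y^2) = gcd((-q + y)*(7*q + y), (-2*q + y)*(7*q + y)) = 7*q + y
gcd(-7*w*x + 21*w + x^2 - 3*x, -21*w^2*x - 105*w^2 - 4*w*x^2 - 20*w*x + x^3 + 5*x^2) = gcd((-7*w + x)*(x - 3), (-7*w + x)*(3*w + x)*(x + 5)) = -7*w + x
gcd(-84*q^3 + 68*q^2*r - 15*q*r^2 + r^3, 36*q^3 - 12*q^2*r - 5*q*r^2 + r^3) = 12*q^2 - 8*q*r + r^2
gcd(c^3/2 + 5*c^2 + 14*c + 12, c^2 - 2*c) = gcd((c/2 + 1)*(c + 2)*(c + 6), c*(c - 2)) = 1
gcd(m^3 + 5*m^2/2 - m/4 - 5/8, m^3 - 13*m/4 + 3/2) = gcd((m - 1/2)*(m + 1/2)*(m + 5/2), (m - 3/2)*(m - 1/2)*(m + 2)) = m - 1/2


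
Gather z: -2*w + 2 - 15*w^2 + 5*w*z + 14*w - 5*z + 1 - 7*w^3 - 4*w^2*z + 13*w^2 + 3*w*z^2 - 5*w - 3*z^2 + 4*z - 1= -7*w^3 - 2*w^2 + 7*w + z^2*(3*w - 3) + z*(-4*w^2 + 5*w - 1) + 2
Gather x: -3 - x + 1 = -x - 2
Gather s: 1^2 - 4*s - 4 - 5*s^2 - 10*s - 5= -5*s^2 - 14*s - 8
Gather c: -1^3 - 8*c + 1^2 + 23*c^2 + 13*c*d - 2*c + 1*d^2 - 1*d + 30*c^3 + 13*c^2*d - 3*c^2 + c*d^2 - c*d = 30*c^3 + c^2*(13*d + 20) + c*(d^2 + 12*d - 10) + d^2 - d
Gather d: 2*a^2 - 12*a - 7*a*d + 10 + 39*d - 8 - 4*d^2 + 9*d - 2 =2*a^2 - 12*a - 4*d^2 + d*(48 - 7*a)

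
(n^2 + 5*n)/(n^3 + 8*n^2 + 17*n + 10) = n/(n^2 + 3*n + 2)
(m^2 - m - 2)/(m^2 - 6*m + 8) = (m + 1)/(m - 4)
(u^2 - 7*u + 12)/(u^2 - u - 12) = (u - 3)/(u + 3)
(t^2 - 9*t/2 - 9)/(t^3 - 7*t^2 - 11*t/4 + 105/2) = 2*(2*t + 3)/(4*t^2 - 4*t - 35)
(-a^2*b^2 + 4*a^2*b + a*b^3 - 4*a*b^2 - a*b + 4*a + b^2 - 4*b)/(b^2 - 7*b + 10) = (-a^2*b^2 + 4*a^2*b + a*b^3 - 4*a*b^2 - a*b + 4*a + b^2 - 4*b)/(b^2 - 7*b + 10)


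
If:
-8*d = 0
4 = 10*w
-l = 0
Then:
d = 0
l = 0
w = 2/5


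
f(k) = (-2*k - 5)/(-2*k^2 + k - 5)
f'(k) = (-2*k - 5)*(4*k - 1)/(-2*k^2 + k - 5)^2 - 2/(-2*k^2 + k - 5)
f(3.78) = 0.42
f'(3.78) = -0.13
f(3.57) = 0.45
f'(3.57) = -0.15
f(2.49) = 0.67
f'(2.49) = -0.27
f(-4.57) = -0.08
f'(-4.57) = 0.01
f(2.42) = 0.69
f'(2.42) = -0.28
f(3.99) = 0.40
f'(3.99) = -0.12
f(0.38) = 1.17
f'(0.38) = 0.28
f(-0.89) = 0.43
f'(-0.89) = 0.53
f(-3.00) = -0.04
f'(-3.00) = 0.06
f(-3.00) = -0.04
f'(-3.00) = 0.06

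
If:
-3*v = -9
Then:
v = 3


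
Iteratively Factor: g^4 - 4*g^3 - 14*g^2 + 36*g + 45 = (g - 3)*(g^3 - g^2 - 17*g - 15) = (g - 3)*(g + 1)*(g^2 - 2*g - 15) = (g - 5)*(g - 3)*(g + 1)*(g + 3)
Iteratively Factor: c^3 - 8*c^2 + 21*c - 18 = (c - 2)*(c^2 - 6*c + 9) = (c - 3)*(c - 2)*(c - 3)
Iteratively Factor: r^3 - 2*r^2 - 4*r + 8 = (r + 2)*(r^2 - 4*r + 4) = (r - 2)*(r + 2)*(r - 2)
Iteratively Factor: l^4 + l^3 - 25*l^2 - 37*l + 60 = (l + 4)*(l^3 - 3*l^2 - 13*l + 15) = (l - 1)*(l + 4)*(l^2 - 2*l - 15) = (l - 1)*(l + 3)*(l + 4)*(l - 5)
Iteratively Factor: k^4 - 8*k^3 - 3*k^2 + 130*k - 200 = (k + 4)*(k^3 - 12*k^2 + 45*k - 50) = (k - 5)*(k + 4)*(k^2 - 7*k + 10) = (k - 5)^2*(k + 4)*(k - 2)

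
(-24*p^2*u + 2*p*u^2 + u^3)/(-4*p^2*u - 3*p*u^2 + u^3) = (6*p + u)/(p + u)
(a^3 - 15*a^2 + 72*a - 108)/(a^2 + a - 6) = (a^3 - 15*a^2 + 72*a - 108)/(a^2 + a - 6)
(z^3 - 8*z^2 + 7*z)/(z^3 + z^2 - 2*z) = (z - 7)/(z + 2)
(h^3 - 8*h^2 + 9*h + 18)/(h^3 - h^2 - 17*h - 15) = (h^2 - 9*h + 18)/(h^2 - 2*h - 15)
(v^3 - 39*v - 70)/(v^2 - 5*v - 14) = v + 5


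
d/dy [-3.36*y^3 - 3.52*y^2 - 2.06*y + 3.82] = -10.08*y^2 - 7.04*y - 2.06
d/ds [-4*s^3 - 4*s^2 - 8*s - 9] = -12*s^2 - 8*s - 8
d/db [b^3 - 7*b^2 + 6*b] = 3*b^2 - 14*b + 6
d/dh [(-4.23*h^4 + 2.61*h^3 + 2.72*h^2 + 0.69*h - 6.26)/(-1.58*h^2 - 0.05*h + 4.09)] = (13.3668*h^5 - 3.4893*h^4 - 69.4638*h^3 + 32.9789*h^2 + 2.468*h + 2.5091)/(2.4964*h^4 + 0.158*h^3 - 12.9219*h^2 - 0.409*h + 16.7281)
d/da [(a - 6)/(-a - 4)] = -10/(a + 4)^2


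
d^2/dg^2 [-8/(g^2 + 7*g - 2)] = 16*(g^2 + 7*g - (2*g + 7)^2 - 2)/(g^2 + 7*g - 2)^3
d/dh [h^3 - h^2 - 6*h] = 3*h^2 - 2*h - 6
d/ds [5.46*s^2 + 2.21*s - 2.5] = 10.92*s + 2.21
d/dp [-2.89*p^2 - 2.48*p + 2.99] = -5.78*p - 2.48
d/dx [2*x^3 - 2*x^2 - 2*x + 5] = 6*x^2 - 4*x - 2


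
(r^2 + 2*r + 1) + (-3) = r^2 + 2*r - 2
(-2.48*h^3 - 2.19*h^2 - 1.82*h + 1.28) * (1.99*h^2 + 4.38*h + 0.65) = -4.9352*h^5 - 15.2205*h^4 - 14.826*h^3 - 6.8479*h^2 + 4.4234*h + 0.832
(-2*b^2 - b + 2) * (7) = -14*b^2 - 7*b + 14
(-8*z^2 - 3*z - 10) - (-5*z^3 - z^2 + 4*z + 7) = 5*z^3 - 7*z^2 - 7*z - 17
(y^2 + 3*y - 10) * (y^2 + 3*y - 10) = y^4 + 6*y^3 - 11*y^2 - 60*y + 100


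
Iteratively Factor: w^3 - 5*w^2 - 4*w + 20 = (w - 2)*(w^2 - 3*w - 10) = (w - 5)*(w - 2)*(w + 2)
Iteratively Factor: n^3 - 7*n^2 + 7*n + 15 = (n - 5)*(n^2 - 2*n - 3) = (n - 5)*(n + 1)*(n - 3)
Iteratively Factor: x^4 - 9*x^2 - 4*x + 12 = (x + 2)*(x^3 - 2*x^2 - 5*x + 6) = (x - 1)*(x + 2)*(x^2 - x - 6) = (x - 1)*(x + 2)^2*(x - 3)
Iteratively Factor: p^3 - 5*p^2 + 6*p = (p - 3)*(p^2 - 2*p) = p*(p - 3)*(p - 2)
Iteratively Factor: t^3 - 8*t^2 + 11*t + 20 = (t + 1)*(t^2 - 9*t + 20) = (t - 4)*(t + 1)*(t - 5)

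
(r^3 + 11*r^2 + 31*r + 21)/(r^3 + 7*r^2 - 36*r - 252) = (r^2 + 4*r + 3)/(r^2 - 36)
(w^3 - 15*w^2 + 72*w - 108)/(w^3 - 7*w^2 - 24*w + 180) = (w - 3)/(w + 5)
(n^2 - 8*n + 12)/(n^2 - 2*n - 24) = (n - 2)/(n + 4)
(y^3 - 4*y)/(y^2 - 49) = y*(y^2 - 4)/(y^2 - 49)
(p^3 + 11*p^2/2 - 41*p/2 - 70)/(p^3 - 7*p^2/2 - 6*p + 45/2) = (p^2 + 3*p - 28)/(p^2 - 6*p + 9)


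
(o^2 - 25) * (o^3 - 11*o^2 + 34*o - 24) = o^5 - 11*o^4 + 9*o^3 + 251*o^2 - 850*o + 600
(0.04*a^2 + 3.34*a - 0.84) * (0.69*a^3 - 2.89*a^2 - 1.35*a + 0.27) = 0.0276*a^5 + 2.189*a^4 - 10.2862*a^3 - 2.0706*a^2 + 2.0358*a - 0.2268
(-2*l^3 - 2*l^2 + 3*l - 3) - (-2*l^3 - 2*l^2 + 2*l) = l - 3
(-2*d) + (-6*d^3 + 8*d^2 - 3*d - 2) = -6*d^3 + 8*d^2 - 5*d - 2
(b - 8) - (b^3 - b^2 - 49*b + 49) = -b^3 + b^2 + 50*b - 57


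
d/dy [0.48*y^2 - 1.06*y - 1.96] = 0.96*y - 1.06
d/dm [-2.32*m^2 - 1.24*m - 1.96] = -4.64*m - 1.24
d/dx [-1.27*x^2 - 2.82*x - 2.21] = -2.54*x - 2.82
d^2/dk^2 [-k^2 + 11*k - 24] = -2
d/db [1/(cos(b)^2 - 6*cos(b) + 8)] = 2*(cos(b) - 3)*sin(b)/(cos(b)^2 - 6*cos(b) + 8)^2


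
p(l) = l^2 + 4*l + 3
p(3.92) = 34.05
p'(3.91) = 11.82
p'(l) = 2*l + 4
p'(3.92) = 11.84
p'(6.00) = 16.00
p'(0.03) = 4.06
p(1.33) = 10.09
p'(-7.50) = -11.00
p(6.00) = 63.00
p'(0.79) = 5.58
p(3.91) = 33.93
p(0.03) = 3.12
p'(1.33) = 6.66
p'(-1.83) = 0.34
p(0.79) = 6.78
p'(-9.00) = -14.00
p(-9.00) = 48.00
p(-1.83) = -0.97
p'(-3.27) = -2.54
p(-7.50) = 29.25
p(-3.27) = 0.61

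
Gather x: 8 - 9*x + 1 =9 - 9*x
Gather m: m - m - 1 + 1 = 0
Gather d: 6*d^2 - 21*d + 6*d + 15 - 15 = 6*d^2 - 15*d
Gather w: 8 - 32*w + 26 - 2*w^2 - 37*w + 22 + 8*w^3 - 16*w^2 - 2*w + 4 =8*w^3 - 18*w^2 - 71*w + 60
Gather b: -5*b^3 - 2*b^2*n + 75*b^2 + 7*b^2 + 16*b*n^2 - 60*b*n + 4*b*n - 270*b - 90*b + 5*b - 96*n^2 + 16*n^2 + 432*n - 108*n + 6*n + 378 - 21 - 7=-5*b^3 + b^2*(82 - 2*n) + b*(16*n^2 - 56*n - 355) - 80*n^2 + 330*n + 350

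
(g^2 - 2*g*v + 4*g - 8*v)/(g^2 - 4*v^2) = (g + 4)/(g + 2*v)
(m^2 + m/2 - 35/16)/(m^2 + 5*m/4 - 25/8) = (4*m + 7)/(2*(2*m + 5))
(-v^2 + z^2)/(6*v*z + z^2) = (-v^2 + z^2)/(z*(6*v + z))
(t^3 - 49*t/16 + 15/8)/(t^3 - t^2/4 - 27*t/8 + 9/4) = (4*t - 5)/(2*(2*t - 3))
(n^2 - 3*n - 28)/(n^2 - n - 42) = (n + 4)/(n + 6)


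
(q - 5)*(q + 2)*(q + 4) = q^3 + q^2 - 22*q - 40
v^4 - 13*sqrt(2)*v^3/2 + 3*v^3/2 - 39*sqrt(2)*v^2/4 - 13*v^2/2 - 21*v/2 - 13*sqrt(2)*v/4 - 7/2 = (v + 1/2)*(v + 1)*(v - 7*sqrt(2))*(v + sqrt(2)/2)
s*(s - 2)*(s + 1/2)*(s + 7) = s^4 + 11*s^3/2 - 23*s^2/2 - 7*s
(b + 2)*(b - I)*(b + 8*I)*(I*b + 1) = I*b^4 - 6*b^3 + 2*I*b^3 - 12*b^2 + 15*I*b^2 + 8*b + 30*I*b + 16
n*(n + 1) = n^2 + n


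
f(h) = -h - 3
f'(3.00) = -1.00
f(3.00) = -6.00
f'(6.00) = -1.00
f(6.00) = -9.00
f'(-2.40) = -1.00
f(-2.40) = -0.60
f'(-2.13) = -1.00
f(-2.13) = -0.87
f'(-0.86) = -1.00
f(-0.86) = -2.14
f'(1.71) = -1.00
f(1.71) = -4.71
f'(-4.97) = -1.00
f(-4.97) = 1.97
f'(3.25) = -1.00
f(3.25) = -6.25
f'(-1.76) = -1.00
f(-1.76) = -1.24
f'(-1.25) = -1.00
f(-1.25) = -1.75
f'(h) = -1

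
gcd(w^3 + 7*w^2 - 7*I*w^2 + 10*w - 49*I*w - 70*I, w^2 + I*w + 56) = w - 7*I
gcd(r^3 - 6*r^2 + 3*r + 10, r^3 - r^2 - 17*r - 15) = r^2 - 4*r - 5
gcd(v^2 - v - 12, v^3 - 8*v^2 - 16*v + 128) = v - 4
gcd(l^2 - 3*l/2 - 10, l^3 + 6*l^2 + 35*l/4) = l + 5/2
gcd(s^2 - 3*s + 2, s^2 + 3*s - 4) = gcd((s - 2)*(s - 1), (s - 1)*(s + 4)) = s - 1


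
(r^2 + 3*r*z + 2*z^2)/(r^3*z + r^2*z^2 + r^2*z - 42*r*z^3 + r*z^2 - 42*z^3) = (r^2 + 3*r*z + 2*z^2)/(z*(r^3 + r^2*z + r^2 - 42*r*z^2 + r*z - 42*z^2))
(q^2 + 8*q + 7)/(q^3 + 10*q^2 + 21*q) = (q + 1)/(q*(q + 3))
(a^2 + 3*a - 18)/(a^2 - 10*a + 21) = (a + 6)/(a - 7)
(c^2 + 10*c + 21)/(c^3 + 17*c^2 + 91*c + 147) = 1/(c + 7)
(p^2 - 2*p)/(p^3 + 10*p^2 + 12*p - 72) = p/(p^2 + 12*p + 36)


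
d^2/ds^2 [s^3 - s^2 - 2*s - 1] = 6*s - 2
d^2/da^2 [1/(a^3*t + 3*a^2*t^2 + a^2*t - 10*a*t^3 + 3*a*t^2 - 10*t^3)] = 2*(-(3*a + 3*t + 1)*(a^3 + 3*a^2*t + a^2 - 10*a*t^2 + 3*a*t - 10*t^2) + (3*a^2 + 6*a*t + 2*a - 10*t^2 + 3*t)^2)/(t*(a^3 + 3*a^2*t + a^2 - 10*a*t^2 + 3*a*t - 10*t^2)^3)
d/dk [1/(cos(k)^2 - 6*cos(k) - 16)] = 2*(cos(k) - 3)*sin(k)/(sin(k)^2 + 6*cos(k) + 15)^2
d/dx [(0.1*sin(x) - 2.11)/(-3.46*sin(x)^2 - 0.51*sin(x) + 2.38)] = (0.346*sin(x)^2 - 14.6012*sin(x) - 0.8381)*cos(x)/(11.9716*sin(x)^4 + 3.5292*sin(x)^3 - 16.2095*sin(x)^2 - 2.4276*sin(x) + 5.6644)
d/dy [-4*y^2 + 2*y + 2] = 2 - 8*y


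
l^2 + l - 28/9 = (l - 4/3)*(l + 7/3)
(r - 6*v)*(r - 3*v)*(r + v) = r^3 - 8*r^2*v + 9*r*v^2 + 18*v^3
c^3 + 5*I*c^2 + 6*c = c*(c - I)*(c + 6*I)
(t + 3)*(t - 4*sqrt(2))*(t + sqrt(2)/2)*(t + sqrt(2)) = t^4 - 5*sqrt(2)*t^3/2 + 3*t^3 - 11*t^2 - 15*sqrt(2)*t^2/2 - 33*t - 4*sqrt(2)*t - 12*sqrt(2)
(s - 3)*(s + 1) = s^2 - 2*s - 3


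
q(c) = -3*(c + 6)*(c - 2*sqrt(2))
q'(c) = -6*c - 18 + 6*sqrt(2)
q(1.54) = 29.14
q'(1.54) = -18.75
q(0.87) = 40.36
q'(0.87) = -14.73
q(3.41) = -16.42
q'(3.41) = -29.97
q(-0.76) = 56.41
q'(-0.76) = -4.95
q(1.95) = 20.95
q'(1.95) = -21.21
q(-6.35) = -9.64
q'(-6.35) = 28.59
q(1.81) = 23.86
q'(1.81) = -20.37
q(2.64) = 4.88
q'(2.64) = -25.35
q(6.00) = -114.18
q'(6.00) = -45.51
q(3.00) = -4.63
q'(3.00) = -27.51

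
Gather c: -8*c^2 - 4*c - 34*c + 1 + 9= -8*c^2 - 38*c + 10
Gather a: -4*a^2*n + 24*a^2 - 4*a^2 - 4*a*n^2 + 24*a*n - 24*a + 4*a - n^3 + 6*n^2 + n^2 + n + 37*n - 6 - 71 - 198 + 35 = a^2*(20 - 4*n) + a*(-4*n^2 + 24*n - 20) - n^3 + 7*n^2 + 38*n - 240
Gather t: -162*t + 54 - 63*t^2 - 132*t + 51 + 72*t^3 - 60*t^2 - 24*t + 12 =72*t^3 - 123*t^2 - 318*t + 117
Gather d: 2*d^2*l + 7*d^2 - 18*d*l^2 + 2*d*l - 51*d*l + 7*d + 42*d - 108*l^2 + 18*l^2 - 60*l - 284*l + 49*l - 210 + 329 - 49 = d^2*(2*l + 7) + d*(-18*l^2 - 49*l + 49) - 90*l^2 - 295*l + 70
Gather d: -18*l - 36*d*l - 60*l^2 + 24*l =-36*d*l - 60*l^2 + 6*l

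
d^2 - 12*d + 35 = (d - 7)*(d - 5)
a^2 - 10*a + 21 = (a - 7)*(a - 3)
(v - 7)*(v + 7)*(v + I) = v^3 + I*v^2 - 49*v - 49*I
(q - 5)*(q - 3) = q^2 - 8*q + 15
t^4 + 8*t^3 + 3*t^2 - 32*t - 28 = (t - 2)*(t + 1)*(t + 2)*(t + 7)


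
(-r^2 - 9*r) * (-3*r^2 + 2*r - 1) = 3*r^4 + 25*r^3 - 17*r^2 + 9*r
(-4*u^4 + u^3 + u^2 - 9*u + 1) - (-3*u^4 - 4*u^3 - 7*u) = -u^4 + 5*u^3 + u^2 - 2*u + 1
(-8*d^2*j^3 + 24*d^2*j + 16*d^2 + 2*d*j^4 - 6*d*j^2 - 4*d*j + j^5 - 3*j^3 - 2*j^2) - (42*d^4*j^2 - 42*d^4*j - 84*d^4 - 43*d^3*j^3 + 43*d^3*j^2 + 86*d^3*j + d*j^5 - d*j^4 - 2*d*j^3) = -42*d^4*j^2 + 42*d^4*j + 84*d^4 + 43*d^3*j^3 - 43*d^3*j^2 - 86*d^3*j - 8*d^2*j^3 + 24*d^2*j + 16*d^2 - d*j^5 + 3*d*j^4 + 2*d*j^3 - 6*d*j^2 - 4*d*j + j^5 - 3*j^3 - 2*j^2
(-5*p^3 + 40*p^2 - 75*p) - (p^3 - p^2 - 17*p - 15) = -6*p^3 + 41*p^2 - 58*p + 15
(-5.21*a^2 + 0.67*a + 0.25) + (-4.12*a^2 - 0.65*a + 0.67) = -9.33*a^2 + 0.02*a + 0.92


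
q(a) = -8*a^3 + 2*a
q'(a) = 2 - 24*a^2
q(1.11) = -8.72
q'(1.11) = -27.57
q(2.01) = -60.94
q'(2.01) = -94.96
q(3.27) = -273.19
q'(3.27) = -254.63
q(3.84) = -445.30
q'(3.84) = -351.89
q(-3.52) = 341.87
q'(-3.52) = -295.37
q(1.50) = -24.00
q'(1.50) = -52.00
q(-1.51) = 24.52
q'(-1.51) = -52.72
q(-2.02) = 61.90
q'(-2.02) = -95.93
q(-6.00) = 1716.00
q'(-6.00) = -862.00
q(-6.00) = 1716.00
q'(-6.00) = -862.00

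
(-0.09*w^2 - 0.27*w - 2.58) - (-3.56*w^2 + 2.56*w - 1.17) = 3.47*w^2 - 2.83*w - 1.41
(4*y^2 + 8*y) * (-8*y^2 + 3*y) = -32*y^4 - 52*y^3 + 24*y^2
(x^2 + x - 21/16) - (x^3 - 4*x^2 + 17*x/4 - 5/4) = -x^3 + 5*x^2 - 13*x/4 - 1/16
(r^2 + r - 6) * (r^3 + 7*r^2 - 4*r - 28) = r^5 + 8*r^4 - 3*r^3 - 74*r^2 - 4*r + 168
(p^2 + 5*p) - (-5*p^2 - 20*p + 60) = 6*p^2 + 25*p - 60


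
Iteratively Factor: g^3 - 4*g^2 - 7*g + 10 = (g - 5)*(g^2 + g - 2) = (g - 5)*(g + 2)*(g - 1)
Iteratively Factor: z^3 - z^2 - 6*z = (z - 3)*(z^2 + 2*z) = z*(z - 3)*(z + 2)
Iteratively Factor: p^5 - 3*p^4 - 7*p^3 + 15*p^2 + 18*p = (p + 2)*(p^4 - 5*p^3 + 3*p^2 + 9*p) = (p + 1)*(p + 2)*(p^3 - 6*p^2 + 9*p) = (p - 3)*(p + 1)*(p + 2)*(p^2 - 3*p) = p*(p - 3)*(p + 1)*(p + 2)*(p - 3)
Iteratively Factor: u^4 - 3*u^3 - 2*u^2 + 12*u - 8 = (u + 2)*(u^3 - 5*u^2 + 8*u - 4) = (u - 2)*(u + 2)*(u^2 - 3*u + 2) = (u - 2)*(u - 1)*(u + 2)*(u - 2)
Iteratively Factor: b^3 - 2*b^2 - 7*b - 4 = (b - 4)*(b^2 + 2*b + 1) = (b - 4)*(b + 1)*(b + 1)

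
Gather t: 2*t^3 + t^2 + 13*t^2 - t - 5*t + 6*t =2*t^3 + 14*t^2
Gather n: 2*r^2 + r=2*r^2 + r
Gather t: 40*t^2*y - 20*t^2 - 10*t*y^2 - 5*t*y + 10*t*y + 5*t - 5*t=t^2*(40*y - 20) + t*(-10*y^2 + 5*y)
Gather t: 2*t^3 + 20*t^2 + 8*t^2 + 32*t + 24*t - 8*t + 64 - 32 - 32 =2*t^3 + 28*t^2 + 48*t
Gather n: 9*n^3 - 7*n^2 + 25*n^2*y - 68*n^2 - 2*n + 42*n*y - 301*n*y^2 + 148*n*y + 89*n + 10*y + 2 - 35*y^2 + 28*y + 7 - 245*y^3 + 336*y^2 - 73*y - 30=9*n^3 + n^2*(25*y - 75) + n*(-301*y^2 + 190*y + 87) - 245*y^3 + 301*y^2 - 35*y - 21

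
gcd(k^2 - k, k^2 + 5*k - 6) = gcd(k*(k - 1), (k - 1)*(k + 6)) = k - 1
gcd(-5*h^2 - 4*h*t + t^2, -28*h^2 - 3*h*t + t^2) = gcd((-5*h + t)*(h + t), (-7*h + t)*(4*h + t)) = 1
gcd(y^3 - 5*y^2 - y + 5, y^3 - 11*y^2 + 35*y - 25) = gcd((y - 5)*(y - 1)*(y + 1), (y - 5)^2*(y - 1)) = y^2 - 6*y + 5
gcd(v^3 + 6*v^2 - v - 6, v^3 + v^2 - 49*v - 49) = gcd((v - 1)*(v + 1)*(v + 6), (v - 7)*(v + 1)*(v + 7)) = v + 1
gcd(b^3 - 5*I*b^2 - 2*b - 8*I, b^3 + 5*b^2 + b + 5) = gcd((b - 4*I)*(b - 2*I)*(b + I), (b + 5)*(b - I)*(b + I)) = b + I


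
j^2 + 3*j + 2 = (j + 1)*(j + 2)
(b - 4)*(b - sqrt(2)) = b^2 - 4*b - sqrt(2)*b + 4*sqrt(2)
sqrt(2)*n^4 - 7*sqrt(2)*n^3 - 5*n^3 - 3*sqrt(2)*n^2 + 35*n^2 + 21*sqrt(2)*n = n*(n - 7)*(n - 3*sqrt(2))*(sqrt(2)*n + 1)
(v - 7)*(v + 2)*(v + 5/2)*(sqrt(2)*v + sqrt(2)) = sqrt(2)*v^4 - 3*sqrt(2)*v^3/2 - 29*sqrt(2)*v^2 - 123*sqrt(2)*v/2 - 35*sqrt(2)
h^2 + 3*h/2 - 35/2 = (h - 7/2)*(h + 5)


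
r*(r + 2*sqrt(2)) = r^2 + 2*sqrt(2)*r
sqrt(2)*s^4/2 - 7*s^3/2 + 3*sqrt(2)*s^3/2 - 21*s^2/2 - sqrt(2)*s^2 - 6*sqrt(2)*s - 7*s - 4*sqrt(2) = (s + 1)*(s - 4*sqrt(2))*(s + sqrt(2)/2)*(sqrt(2)*s/2 + sqrt(2))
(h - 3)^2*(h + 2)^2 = h^4 - 2*h^3 - 11*h^2 + 12*h + 36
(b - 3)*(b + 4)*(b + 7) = b^3 + 8*b^2 - 5*b - 84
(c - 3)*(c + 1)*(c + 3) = c^3 + c^2 - 9*c - 9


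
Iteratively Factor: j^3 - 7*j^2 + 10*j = (j - 2)*(j^2 - 5*j) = (j - 5)*(j - 2)*(j)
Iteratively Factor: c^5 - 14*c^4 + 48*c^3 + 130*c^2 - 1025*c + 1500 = (c - 3)*(c^4 - 11*c^3 + 15*c^2 + 175*c - 500) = (c - 5)*(c - 3)*(c^3 - 6*c^2 - 15*c + 100) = (c - 5)^2*(c - 3)*(c^2 - c - 20) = (c - 5)^3*(c - 3)*(c + 4)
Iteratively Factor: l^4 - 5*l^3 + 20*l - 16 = (l - 1)*(l^3 - 4*l^2 - 4*l + 16) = (l - 1)*(l + 2)*(l^2 - 6*l + 8) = (l - 4)*(l - 1)*(l + 2)*(l - 2)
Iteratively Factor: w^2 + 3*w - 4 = (w - 1)*(w + 4)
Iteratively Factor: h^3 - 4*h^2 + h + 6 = (h + 1)*(h^2 - 5*h + 6) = (h - 3)*(h + 1)*(h - 2)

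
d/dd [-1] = 0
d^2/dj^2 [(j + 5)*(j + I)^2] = 6*j + 10 + 4*I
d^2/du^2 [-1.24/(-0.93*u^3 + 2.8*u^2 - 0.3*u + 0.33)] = ((6.944 - 6.9192*u)*(0.93*u^3 - 2.8*u^2 + 0.3*u - 0.33) + 1.24*(2.79*u^2 - 5.6*u + 0.3)*(5.58*u^2 - 11.2*u + 0.6))/(0.93*u^3 - 2.8*u^2 + 0.3*u - 0.33)^3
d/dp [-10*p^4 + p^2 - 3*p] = -40*p^3 + 2*p - 3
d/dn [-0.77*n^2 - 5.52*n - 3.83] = -1.54*n - 5.52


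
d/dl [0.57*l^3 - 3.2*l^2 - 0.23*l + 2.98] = 1.71*l^2 - 6.4*l - 0.23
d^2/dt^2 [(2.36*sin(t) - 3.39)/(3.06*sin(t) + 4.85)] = (66.767364*sin(t)^2 - 105.82409*sin(t) - 133.534728)/(28.652616*sin(t)^3 + 136.24038*sin(t)^2 + 215.93655*sin(t) + 114.084125)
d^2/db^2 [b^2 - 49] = 2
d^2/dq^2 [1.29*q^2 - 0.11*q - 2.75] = 2.58000000000000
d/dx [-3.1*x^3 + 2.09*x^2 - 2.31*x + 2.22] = -9.3*x^2 + 4.18*x - 2.31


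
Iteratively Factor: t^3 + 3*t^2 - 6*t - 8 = (t + 4)*(t^2 - t - 2) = (t - 2)*(t + 4)*(t + 1)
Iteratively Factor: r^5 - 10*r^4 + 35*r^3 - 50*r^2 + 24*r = (r - 2)*(r^4 - 8*r^3 + 19*r^2 - 12*r) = (r - 4)*(r - 2)*(r^3 - 4*r^2 + 3*r) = (r - 4)*(r - 3)*(r - 2)*(r^2 - r) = (r - 4)*(r - 3)*(r - 2)*(r - 1)*(r)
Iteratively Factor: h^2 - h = (h - 1)*(h)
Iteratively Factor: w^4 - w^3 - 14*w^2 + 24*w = (w - 2)*(w^3 + w^2 - 12*w) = w*(w - 2)*(w^2 + w - 12) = w*(w - 2)*(w + 4)*(w - 3)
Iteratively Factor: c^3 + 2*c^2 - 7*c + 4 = (c - 1)*(c^2 + 3*c - 4) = (c - 1)*(c + 4)*(c - 1)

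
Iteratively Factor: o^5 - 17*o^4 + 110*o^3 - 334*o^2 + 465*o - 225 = (o - 5)*(o^4 - 12*o^3 + 50*o^2 - 84*o + 45) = (o - 5)*(o - 3)*(o^3 - 9*o^2 + 23*o - 15) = (o - 5)*(o - 3)*(o - 1)*(o^2 - 8*o + 15) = (o - 5)^2*(o - 3)*(o - 1)*(o - 3)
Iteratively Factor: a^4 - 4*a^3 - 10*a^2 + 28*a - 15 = (a + 3)*(a^3 - 7*a^2 + 11*a - 5) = (a - 5)*(a + 3)*(a^2 - 2*a + 1) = (a - 5)*(a - 1)*(a + 3)*(a - 1)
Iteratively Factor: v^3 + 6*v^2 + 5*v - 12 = (v + 4)*(v^2 + 2*v - 3) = (v - 1)*(v + 4)*(v + 3)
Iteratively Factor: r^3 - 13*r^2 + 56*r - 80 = (r - 4)*(r^2 - 9*r + 20) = (r - 5)*(r - 4)*(r - 4)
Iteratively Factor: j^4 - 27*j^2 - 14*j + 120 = (j - 2)*(j^3 + 2*j^2 - 23*j - 60) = (j - 2)*(j + 3)*(j^2 - j - 20) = (j - 2)*(j + 3)*(j + 4)*(j - 5)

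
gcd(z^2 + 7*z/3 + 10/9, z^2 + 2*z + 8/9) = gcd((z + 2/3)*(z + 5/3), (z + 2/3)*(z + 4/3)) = z + 2/3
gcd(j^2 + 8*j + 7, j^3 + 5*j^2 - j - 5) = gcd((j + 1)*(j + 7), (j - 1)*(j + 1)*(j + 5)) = j + 1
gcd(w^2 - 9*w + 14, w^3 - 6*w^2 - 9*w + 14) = w - 7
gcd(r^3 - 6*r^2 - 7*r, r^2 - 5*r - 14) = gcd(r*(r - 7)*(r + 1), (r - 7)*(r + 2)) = r - 7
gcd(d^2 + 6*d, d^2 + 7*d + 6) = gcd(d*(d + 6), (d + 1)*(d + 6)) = d + 6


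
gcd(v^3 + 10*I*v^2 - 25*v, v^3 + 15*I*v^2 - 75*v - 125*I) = v^2 + 10*I*v - 25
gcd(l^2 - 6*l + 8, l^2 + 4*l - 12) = l - 2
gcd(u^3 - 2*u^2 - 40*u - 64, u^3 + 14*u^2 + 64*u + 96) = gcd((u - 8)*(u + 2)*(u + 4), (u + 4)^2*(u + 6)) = u + 4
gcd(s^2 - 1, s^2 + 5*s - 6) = s - 1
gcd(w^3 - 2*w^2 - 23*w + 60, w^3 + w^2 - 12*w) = w - 3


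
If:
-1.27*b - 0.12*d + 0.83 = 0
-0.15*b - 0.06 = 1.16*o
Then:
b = -7.73333333333333*o - 0.4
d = 81.8444444444444*o + 11.15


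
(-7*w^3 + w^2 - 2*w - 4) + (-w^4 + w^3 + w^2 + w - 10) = -w^4 - 6*w^3 + 2*w^2 - w - 14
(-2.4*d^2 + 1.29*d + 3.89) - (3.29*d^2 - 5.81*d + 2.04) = -5.69*d^2 + 7.1*d + 1.85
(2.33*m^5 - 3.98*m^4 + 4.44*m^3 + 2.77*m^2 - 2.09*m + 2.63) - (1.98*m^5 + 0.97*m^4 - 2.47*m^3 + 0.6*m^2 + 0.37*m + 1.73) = 0.35*m^5 - 4.95*m^4 + 6.91*m^3 + 2.17*m^2 - 2.46*m + 0.9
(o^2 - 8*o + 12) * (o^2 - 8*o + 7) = o^4 - 16*o^3 + 83*o^2 - 152*o + 84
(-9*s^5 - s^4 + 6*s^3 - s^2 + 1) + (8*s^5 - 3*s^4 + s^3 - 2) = -s^5 - 4*s^4 + 7*s^3 - s^2 - 1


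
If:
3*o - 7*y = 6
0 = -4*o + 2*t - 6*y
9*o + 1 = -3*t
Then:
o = 47/132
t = -185/132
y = -31/44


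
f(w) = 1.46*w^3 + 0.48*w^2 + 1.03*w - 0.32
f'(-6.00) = 152.95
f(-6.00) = -304.58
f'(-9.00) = 347.17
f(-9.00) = -1035.05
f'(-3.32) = 46.12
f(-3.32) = -51.88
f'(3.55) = 59.64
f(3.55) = 74.70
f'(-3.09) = 39.88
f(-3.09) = -41.99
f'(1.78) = 16.62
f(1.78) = 11.27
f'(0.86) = 5.10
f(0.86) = 1.85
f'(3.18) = 48.38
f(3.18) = 54.76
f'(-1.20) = 6.19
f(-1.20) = -3.39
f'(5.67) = 147.29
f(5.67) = 287.09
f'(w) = 4.38*w^2 + 0.96*w + 1.03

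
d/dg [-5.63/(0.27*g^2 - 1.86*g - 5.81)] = (3.0402*g - 10.4718)/(-0.27*g^2 + 1.86*g + 5.81)^2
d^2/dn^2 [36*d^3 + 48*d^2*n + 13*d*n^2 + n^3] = 26*d + 6*n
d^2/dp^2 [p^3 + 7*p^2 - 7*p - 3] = 6*p + 14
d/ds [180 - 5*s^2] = -10*s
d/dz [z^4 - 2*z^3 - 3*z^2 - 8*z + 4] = 4*z^3 - 6*z^2 - 6*z - 8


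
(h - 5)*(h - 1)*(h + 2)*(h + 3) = h^4 - h^3 - 19*h^2 - 11*h + 30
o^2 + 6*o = o*(o + 6)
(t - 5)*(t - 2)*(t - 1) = t^3 - 8*t^2 + 17*t - 10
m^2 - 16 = (m - 4)*(m + 4)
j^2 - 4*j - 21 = (j - 7)*(j + 3)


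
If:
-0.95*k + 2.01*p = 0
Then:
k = 2.11578947368421*p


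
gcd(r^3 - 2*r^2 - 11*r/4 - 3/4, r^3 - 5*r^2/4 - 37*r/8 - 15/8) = r^2 - 5*r/2 - 3/2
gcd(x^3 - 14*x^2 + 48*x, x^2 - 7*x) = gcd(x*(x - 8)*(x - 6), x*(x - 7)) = x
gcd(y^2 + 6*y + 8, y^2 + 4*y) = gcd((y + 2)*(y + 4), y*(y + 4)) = y + 4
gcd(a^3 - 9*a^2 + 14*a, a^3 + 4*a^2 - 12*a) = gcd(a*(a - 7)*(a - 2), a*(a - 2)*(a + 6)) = a^2 - 2*a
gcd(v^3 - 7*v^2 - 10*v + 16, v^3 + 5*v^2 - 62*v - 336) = v - 8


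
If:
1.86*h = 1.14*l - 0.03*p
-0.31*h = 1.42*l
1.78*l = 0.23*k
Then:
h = -0.0142256060909637*p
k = 0.0240345665676479*p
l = 0.0031055900621118*p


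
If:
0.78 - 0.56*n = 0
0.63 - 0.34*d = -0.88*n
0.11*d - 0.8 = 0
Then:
No Solution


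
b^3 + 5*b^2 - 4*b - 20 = (b - 2)*(b + 2)*(b + 5)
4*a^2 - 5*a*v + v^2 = (-4*a + v)*(-a + v)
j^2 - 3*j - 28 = (j - 7)*(j + 4)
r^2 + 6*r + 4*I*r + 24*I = (r + 6)*(r + 4*I)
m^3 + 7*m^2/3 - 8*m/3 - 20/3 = (m - 5/3)*(m + 2)^2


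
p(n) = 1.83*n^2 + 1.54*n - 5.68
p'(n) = 3.66*n + 1.54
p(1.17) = -1.37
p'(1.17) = 5.82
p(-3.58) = 12.26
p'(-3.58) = -11.56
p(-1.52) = -3.79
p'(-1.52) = -4.02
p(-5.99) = 50.76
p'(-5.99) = -20.38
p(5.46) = 57.28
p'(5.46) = 21.52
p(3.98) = 29.44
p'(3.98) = 16.11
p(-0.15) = -5.87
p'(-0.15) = 0.99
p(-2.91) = 5.34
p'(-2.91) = -9.11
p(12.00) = 276.32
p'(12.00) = 45.46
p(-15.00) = 382.97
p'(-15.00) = -53.36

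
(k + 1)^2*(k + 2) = k^3 + 4*k^2 + 5*k + 2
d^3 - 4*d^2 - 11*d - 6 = (d - 6)*(d + 1)^2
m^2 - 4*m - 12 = (m - 6)*(m + 2)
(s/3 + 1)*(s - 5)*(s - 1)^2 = s^4/3 - 4*s^3/3 - 10*s^2/3 + 28*s/3 - 5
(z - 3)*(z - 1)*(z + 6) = z^3 + 2*z^2 - 21*z + 18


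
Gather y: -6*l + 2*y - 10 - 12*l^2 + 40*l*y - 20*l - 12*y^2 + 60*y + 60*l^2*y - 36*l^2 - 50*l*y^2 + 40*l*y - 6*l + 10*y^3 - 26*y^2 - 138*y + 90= -48*l^2 - 32*l + 10*y^3 + y^2*(-50*l - 38) + y*(60*l^2 + 80*l - 76) + 80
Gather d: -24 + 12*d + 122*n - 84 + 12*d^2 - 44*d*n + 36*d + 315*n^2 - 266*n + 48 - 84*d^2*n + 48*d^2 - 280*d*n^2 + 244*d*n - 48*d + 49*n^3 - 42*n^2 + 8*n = d^2*(60 - 84*n) + d*(-280*n^2 + 200*n) + 49*n^3 + 273*n^2 - 136*n - 60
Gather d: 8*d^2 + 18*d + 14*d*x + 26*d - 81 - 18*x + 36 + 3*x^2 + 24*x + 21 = 8*d^2 + d*(14*x + 44) + 3*x^2 + 6*x - 24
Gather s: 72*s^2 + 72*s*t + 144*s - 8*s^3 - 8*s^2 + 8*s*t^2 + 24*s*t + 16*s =-8*s^3 + 64*s^2 + s*(8*t^2 + 96*t + 160)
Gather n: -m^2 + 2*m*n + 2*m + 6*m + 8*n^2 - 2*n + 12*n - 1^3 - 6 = -m^2 + 8*m + 8*n^2 + n*(2*m + 10) - 7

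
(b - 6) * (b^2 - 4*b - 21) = b^3 - 10*b^2 + 3*b + 126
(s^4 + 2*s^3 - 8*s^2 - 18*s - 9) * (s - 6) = s^5 - 4*s^4 - 20*s^3 + 30*s^2 + 99*s + 54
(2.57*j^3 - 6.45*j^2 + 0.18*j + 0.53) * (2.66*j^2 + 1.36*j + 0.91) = 6.8362*j^5 - 13.6618*j^4 - 5.9545*j^3 - 4.2149*j^2 + 0.8846*j + 0.4823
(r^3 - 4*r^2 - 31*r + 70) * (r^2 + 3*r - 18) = r^5 - r^4 - 61*r^3 + 49*r^2 + 768*r - 1260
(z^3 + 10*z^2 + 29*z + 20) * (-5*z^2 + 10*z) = -5*z^5 - 40*z^4 - 45*z^3 + 190*z^2 + 200*z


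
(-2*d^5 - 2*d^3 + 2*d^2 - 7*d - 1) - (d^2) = -2*d^5 - 2*d^3 + d^2 - 7*d - 1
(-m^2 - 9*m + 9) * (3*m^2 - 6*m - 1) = -3*m^4 - 21*m^3 + 82*m^2 - 45*m - 9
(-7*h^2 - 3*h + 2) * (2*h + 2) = -14*h^3 - 20*h^2 - 2*h + 4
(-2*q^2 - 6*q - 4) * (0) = 0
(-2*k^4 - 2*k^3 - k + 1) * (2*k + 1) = -4*k^5 - 6*k^4 - 2*k^3 - 2*k^2 + k + 1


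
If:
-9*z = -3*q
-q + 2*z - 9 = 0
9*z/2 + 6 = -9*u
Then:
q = -27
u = 23/6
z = -9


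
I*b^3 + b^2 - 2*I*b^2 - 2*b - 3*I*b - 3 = (b - 3)*(b - I)*(I*b + I)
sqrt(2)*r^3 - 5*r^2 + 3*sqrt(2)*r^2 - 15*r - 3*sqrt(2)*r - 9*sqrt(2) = (r + 3)*(r - 3*sqrt(2))*(sqrt(2)*r + 1)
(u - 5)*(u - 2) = u^2 - 7*u + 10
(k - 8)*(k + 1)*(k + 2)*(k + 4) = k^4 - k^3 - 42*k^2 - 104*k - 64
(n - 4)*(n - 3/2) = n^2 - 11*n/2 + 6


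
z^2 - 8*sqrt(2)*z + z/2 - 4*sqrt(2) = (z + 1/2)*(z - 8*sqrt(2))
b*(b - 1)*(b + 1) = b^3 - b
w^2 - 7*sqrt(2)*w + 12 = (w - 6*sqrt(2))*(w - sqrt(2))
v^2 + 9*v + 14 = (v + 2)*(v + 7)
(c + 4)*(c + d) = c^2 + c*d + 4*c + 4*d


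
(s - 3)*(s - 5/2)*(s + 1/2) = s^3 - 5*s^2 + 19*s/4 + 15/4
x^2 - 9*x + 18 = (x - 6)*(x - 3)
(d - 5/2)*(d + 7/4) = d^2 - 3*d/4 - 35/8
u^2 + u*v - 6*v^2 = (u - 2*v)*(u + 3*v)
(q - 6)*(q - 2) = q^2 - 8*q + 12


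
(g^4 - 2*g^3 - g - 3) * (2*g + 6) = 2*g^5 + 2*g^4 - 12*g^3 - 2*g^2 - 12*g - 18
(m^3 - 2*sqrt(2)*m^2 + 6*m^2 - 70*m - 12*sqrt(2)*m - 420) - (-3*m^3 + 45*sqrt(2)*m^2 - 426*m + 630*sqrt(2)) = 4*m^3 - 47*sqrt(2)*m^2 + 6*m^2 - 12*sqrt(2)*m + 356*m - 630*sqrt(2) - 420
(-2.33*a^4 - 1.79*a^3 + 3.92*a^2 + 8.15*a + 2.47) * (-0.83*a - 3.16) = 1.9339*a^5 + 8.8485*a^4 + 2.4028*a^3 - 19.1517*a^2 - 27.8041*a - 7.8052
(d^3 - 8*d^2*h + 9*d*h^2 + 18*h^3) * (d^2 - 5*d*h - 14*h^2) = d^5 - 13*d^4*h + 35*d^3*h^2 + 85*d^2*h^3 - 216*d*h^4 - 252*h^5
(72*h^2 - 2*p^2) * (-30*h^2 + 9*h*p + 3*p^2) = -2160*h^4 + 648*h^3*p + 276*h^2*p^2 - 18*h*p^3 - 6*p^4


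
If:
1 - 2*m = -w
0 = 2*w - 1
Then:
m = 3/4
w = 1/2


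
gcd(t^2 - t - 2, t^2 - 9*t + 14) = t - 2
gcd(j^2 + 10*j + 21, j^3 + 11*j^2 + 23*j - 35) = j + 7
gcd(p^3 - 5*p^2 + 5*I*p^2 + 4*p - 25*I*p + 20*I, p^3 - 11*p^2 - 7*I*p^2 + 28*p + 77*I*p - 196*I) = p - 4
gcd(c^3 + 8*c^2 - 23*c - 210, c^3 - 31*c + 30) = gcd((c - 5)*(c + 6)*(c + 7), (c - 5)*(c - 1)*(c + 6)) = c^2 + c - 30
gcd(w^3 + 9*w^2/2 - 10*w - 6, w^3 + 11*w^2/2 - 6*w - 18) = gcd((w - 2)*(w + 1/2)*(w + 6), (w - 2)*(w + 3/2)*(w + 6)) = w^2 + 4*w - 12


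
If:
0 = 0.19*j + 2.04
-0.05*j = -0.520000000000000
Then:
No Solution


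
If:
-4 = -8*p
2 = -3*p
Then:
No Solution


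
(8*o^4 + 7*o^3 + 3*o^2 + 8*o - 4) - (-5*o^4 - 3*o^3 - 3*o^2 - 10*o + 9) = 13*o^4 + 10*o^3 + 6*o^2 + 18*o - 13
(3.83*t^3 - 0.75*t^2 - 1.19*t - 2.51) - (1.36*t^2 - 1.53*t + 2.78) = 3.83*t^3 - 2.11*t^2 + 0.34*t - 5.29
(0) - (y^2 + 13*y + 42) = -y^2 - 13*y - 42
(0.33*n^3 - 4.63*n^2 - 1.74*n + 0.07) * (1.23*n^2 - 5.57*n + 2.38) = 0.4059*n^5 - 7.533*n^4 + 24.4343*n^3 - 1.2415*n^2 - 4.5311*n + 0.1666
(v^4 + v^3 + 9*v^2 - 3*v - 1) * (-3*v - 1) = -3*v^5 - 4*v^4 - 28*v^3 + 6*v + 1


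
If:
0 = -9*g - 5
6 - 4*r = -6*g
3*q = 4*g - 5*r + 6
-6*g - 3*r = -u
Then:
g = -5/9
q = 4/27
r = 2/3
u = -4/3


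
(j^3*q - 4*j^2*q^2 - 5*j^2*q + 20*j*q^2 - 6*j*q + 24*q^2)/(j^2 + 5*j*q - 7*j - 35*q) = q*(j^3 - 4*j^2*q - 5*j^2 + 20*j*q - 6*j + 24*q)/(j^2 + 5*j*q - 7*j - 35*q)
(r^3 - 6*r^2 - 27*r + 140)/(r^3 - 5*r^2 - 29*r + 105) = (r - 4)/(r - 3)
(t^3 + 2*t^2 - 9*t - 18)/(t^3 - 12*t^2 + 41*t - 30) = (t^3 + 2*t^2 - 9*t - 18)/(t^3 - 12*t^2 + 41*t - 30)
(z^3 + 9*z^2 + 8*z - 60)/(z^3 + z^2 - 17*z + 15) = (z^2 + 4*z - 12)/(z^2 - 4*z + 3)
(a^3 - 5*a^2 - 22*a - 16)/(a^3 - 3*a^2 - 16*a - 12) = (a - 8)/(a - 6)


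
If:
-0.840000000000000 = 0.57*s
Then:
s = -1.47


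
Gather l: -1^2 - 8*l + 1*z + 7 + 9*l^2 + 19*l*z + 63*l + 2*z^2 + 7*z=9*l^2 + l*(19*z + 55) + 2*z^2 + 8*z + 6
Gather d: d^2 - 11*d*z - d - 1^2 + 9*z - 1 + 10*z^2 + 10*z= d^2 + d*(-11*z - 1) + 10*z^2 + 19*z - 2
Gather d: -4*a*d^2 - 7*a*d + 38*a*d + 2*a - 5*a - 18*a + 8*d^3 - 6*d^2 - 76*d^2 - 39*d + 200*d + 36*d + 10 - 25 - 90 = -21*a + 8*d^3 + d^2*(-4*a - 82) + d*(31*a + 197) - 105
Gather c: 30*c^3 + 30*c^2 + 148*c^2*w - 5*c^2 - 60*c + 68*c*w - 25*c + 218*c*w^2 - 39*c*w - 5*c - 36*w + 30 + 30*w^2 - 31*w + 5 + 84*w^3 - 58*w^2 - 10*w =30*c^3 + c^2*(148*w + 25) + c*(218*w^2 + 29*w - 90) + 84*w^3 - 28*w^2 - 77*w + 35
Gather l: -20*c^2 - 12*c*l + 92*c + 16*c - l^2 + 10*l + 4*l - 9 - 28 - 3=-20*c^2 + 108*c - l^2 + l*(14 - 12*c) - 40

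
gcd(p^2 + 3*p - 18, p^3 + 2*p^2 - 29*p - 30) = p + 6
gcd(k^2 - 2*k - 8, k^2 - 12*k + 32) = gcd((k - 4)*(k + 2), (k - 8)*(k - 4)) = k - 4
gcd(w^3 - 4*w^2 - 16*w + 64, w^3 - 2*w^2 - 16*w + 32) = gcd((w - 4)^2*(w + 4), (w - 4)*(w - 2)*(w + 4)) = w^2 - 16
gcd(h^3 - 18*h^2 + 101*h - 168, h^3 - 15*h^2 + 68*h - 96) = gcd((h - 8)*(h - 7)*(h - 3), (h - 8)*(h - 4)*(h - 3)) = h^2 - 11*h + 24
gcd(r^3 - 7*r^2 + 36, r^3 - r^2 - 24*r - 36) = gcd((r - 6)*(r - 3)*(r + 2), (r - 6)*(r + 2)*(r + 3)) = r^2 - 4*r - 12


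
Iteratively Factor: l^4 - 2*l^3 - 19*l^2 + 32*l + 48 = (l + 1)*(l^3 - 3*l^2 - 16*l + 48) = (l - 3)*(l + 1)*(l^2 - 16) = (l - 3)*(l + 1)*(l + 4)*(l - 4)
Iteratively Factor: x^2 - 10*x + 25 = (x - 5)*(x - 5)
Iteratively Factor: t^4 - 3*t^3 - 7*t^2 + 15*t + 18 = (t - 3)*(t^3 - 7*t - 6) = (t - 3)*(t + 2)*(t^2 - 2*t - 3) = (t - 3)^2*(t + 2)*(t + 1)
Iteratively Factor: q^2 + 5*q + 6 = (q + 3)*(q + 2)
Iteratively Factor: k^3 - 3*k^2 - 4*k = (k)*(k^2 - 3*k - 4) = k*(k + 1)*(k - 4)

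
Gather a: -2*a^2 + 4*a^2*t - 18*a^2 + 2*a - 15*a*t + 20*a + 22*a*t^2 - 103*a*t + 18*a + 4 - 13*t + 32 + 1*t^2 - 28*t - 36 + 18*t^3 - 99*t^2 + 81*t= a^2*(4*t - 20) + a*(22*t^2 - 118*t + 40) + 18*t^3 - 98*t^2 + 40*t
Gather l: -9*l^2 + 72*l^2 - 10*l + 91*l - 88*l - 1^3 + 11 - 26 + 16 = 63*l^2 - 7*l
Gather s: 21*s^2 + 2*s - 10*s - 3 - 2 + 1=21*s^2 - 8*s - 4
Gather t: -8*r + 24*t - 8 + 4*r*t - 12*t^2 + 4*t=-8*r - 12*t^2 + t*(4*r + 28) - 8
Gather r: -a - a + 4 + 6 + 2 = 12 - 2*a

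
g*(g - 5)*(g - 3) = g^3 - 8*g^2 + 15*g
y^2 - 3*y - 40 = (y - 8)*(y + 5)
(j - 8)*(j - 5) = j^2 - 13*j + 40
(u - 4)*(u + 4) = u^2 - 16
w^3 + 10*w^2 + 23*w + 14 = (w + 1)*(w + 2)*(w + 7)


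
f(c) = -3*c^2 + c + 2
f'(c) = 1 - 6*c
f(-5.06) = -79.87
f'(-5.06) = 31.36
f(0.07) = 2.06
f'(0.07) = 0.58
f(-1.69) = -8.26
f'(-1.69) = 11.14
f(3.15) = -24.62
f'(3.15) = -17.90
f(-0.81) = -0.78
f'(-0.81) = 5.86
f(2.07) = -8.78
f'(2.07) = -11.42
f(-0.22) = 1.63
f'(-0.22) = 2.32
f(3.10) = -23.73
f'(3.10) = -17.60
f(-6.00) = -112.00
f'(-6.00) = 37.00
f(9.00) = -232.00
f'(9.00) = -53.00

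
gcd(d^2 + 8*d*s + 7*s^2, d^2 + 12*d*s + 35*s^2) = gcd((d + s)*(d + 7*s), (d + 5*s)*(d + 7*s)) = d + 7*s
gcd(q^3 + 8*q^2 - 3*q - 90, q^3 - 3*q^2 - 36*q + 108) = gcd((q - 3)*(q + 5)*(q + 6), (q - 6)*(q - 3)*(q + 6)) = q^2 + 3*q - 18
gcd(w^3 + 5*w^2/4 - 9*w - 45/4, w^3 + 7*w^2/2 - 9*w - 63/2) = w^2 - 9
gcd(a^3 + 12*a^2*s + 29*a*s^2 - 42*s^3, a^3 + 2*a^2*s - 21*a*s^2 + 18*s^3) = -a^2 - 5*a*s + 6*s^2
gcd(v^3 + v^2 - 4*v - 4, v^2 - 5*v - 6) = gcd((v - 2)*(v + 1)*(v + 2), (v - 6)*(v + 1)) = v + 1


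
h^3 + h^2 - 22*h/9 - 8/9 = (h - 4/3)*(h + 1/3)*(h + 2)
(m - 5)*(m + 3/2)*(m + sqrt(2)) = m^3 - 7*m^2/2 + sqrt(2)*m^2 - 15*m/2 - 7*sqrt(2)*m/2 - 15*sqrt(2)/2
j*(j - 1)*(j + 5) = j^3 + 4*j^2 - 5*j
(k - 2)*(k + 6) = k^2 + 4*k - 12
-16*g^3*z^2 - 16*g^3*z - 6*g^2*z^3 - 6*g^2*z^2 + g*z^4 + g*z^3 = z*(-8*g + z)*(2*g + z)*(g*z + g)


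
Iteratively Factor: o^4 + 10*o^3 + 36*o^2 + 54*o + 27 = (o + 3)*(o^3 + 7*o^2 + 15*o + 9) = (o + 3)^2*(o^2 + 4*o + 3) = (o + 3)^3*(o + 1)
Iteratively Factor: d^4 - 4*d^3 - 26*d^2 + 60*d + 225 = (d - 5)*(d^3 + d^2 - 21*d - 45) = (d - 5)^2*(d^2 + 6*d + 9) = (d - 5)^2*(d + 3)*(d + 3)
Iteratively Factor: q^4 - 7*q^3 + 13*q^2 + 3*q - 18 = (q - 2)*(q^3 - 5*q^2 + 3*q + 9) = (q - 2)*(q + 1)*(q^2 - 6*q + 9) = (q - 3)*(q - 2)*(q + 1)*(q - 3)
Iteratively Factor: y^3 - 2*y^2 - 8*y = (y - 4)*(y^2 + 2*y) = (y - 4)*(y + 2)*(y)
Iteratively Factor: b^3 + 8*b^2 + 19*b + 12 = (b + 1)*(b^2 + 7*b + 12) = (b + 1)*(b + 4)*(b + 3)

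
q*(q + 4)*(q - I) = q^3 + 4*q^2 - I*q^2 - 4*I*q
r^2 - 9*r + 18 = (r - 6)*(r - 3)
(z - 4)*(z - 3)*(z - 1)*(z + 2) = z^4 - 6*z^3 + 3*z^2 + 26*z - 24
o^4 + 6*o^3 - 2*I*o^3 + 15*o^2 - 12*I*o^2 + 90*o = o*(o + 6)*(o - 5*I)*(o + 3*I)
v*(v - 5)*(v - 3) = v^3 - 8*v^2 + 15*v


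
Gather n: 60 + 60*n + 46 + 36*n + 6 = 96*n + 112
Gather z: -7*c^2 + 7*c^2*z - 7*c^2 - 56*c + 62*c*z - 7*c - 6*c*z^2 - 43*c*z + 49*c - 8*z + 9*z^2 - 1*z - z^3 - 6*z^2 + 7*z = -14*c^2 - 14*c - z^3 + z^2*(3 - 6*c) + z*(7*c^2 + 19*c - 2)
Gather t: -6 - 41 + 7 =-40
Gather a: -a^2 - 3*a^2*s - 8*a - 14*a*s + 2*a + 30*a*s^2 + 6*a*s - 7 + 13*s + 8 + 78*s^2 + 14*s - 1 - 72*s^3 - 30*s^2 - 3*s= a^2*(-3*s - 1) + a*(30*s^2 - 8*s - 6) - 72*s^3 + 48*s^2 + 24*s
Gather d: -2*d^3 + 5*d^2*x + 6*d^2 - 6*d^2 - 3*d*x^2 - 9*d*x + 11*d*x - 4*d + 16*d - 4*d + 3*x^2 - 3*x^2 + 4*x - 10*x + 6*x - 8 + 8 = -2*d^3 + 5*d^2*x + d*(-3*x^2 + 2*x + 8)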